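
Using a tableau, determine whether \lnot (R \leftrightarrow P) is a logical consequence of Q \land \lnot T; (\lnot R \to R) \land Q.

Initial set: {T (Q \land \lnot T); T ((\lnot R \to R) \land Q); F \lnot (R \leftrightarrow P)}.
T (Q \land \lnot T): α-rule — add T Q, T \lnot T.
T ((\lnot R \to R) \land Q): α-rule — add T (\lnot R \to R), T Q.
F \lnot (R \leftrightarrow P): β-rule — branch into T R, T P  //  F R, F P.
  branch 1 (add T R, T P):
    T (\lnot R \to R): β-rule — branch into F \lnot R  //  T R.
      branch 1.1 (add F \lnot R):
        ○ open, literals {P=1, Q=1, R=1, T=0}.
      branch 1.2 (add T R):
        ○ open, literals {P=1, Q=1, R=1, T=0}.
  branch 2 (add F R, F P):
    T (\lnot R \to R): β-rule — branch into F \lnot R  //  T R.
      branch 2.1 (add F \lnot R):
        × closes — contains both R and \lnot R.
      branch 2.2 (add T R):
        × closes — contains both R and \lnot R.
2 branches closed, 2 open.
An open branch gives a countermodel: P=1, Q=1, R=1, T=0 (unmentioned atoms arbitrary); the premises hold there but the conclusion fails.

No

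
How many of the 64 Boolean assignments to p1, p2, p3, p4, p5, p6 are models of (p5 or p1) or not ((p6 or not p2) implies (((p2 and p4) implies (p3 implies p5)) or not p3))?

Initial set: {((p5 or p1) or not ((p6 or not p2) implies (((p2 and p4) implies (p3 implies p5)) or not p3)))}.
((p5 or p1) or not ((p6 or not p2) implies (((p2 and p4) implies (p3 implies p5)) or not p3))): β-rule — branch into (p5 or p1)  //  not ((p6 or not p2) implies (((p2 and p4) implies (p3 implies p5)) or not p3)).
  branch 1 (add (p5 or p1)):
    (p5 or p1): β-rule — branch into p5  //  p1.
      branch 1.1 (add p5):
        ○ open, literals {p5=1}.
      branch 1.2 (add p1):
        ○ open, literals {p1=1}.
  branch 2 (add not ((p6 or not p2) implies (((p2 and p4) implies (p3 implies p5)) or not p3))):
    not ((p6 or not p2) implies (((p2 and p4) implies (p3 implies p5)) or not p3)): α-rule — add (p6 or not p2), not (((p2 and p4) implies (p3 implies p5)) or not p3).
    not (((p2 and p4) implies (p3 implies p5)) or not p3): α-rule — add not ((p2 and p4) implies (p3 implies p5)), not not p3.
    not ((p2 and p4) implies (p3 implies p5)): α-rule — add (p2 and p4), not (p3 implies p5).
    (p2 and p4): α-rule — add p2, p4.
    not (p3 implies p5): α-rule — add p3, not p5.
    (p6 or not p2): β-rule — branch into p6  //  not p2.
      branch 2.1 (add p6):
        ○ open, literals {p2=1, p3=1, p4=1, p5=0, p6=1}.
      branch 2.2 (add not p2):
        × closes — contains both p2 and not p2.
1 branch closed, 3 open.
Each open branch fixes some atoms; the unmentioned ones are free. Counting distinct full assignments: branch {p5=1} (p1, p2, p3, p4, p6) contributes 32 new; branch {p1=1} (p2, p3, p4, p5, p6) contributes 16 new; branch {p2=1, p3=1, p4=1, p5=0, p6=1} (p1) contributes 1 new. Total: 49.

49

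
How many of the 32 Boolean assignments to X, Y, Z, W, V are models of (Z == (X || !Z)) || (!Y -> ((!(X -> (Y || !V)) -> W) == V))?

Initial set: {((Z == (X || !Z)) || (!Y -> ((!(X -> (Y || !V)) -> W) == V)))}.
((Z == (X || !Z)) || (!Y -> ((!(X -> (Y || !V)) -> W) == V))): β-rule — branch into (Z == (X || !Z))  //  (!Y -> ((!(X -> (Y || !V)) -> W) == V)).
  branch 1 (add (Z == (X || !Z))):
    (Z == (X || !Z)): β-rule — branch into Z, (X || !Z)  //  !Z, !(X || !Z).
      branch 1.1 (add Z, (X || !Z)):
        (X || !Z): β-rule — branch into X  //  !Z.
          branch 1.1.1 (add X):
            ○ open, literals {X=T, Z=T}.
          branch 1.1.2 (add !Z):
            × closes — contains both Z and !Z.
      branch 1.2 (add !Z, !(X || !Z)):
        !(X || !Z): α-rule — add !X, !!Z.
        × closes — contains both Z and !Z.
  branch 2 (add (!Y -> ((!(X -> (Y || !V)) -> W) == V))):
    (!Y -> ((!(X -> (Y || !V)) -> W) == V)): β-rule — branch into !!Y  //  ((!(X -> (Y || !V)) -> W) == V).
      branch 2.1 (add !!Y):
        ○ open, literals {Y=T}.
      branch 2.2 (add ((!(X -> (Y || !V)) -> W) == V)):
        ((!(X -> (Y || !V)) -> W) == V): β-rule — branch into (!(X -> (Y || !V)) -> W), V  //  !(!(X -> (Y || !V)) -> W), !V.
          branch 2.2.1 (add (!(X -> (Y || !V)) -> W), V):
            (!(X -> (Y || !V)) -> W): β-rule — branch into !!(X -> (Y || !V))  //  W.
              branch 2.2.1.1 (add !!(X -> (Y || !V))):
                !!(X -> (Y || !V)): β-rule — branch into !X  //  (Y || !V).
                  branch 2.2.1.1.1 (add !X):
                    ○ open, literals {V=T, X=F}.
                  branch 2.2.1.1.2 (add (Y || !V)):
                    (Y || !V): β-rule — branch into Y  //  !V.
                      branch 2.2.1.1.2.1 (add Y):
                        ○ open, literals {V=T, Y=T}.
                      branch 2.2.1.1.2.2 (add !V):
                        × closes — contains both V and !V.
              branch 2.2.1.2 (add W):
                ○ open, literals {V=T, W=T}.
          branch 2.2.2 (add !(!(X -> (Y || !V)) -> W), !V):
            !(!(X -> (Y || !V)) -> W): α-rule — add !(X -> (Y || !V)), !W.
            !(X -> (Y || !V)): α-rule — add X, !(Y || !V).
            !(Y || !V): α-rule — add !Y, !!V.
            × closes — contains both V and !V.
4 branches closed, 5 open.
Each open branch fixes some atoms; the unmentioned ones are free. Counting distinct full assignments: branch {X=T, Z=T} (Y, W, V) contributes 8 new; branch {Y=T} (X, Z, W, V) contributes 12 new; branch {V=T, X=F} (Y, Z, W) contributes 4 new; branch {V=T, Y=T} (X, Z, W) contributes 0 new; branch {V=T, W=T} (X, Y, Z) contributes 1 new. Total: 25.

25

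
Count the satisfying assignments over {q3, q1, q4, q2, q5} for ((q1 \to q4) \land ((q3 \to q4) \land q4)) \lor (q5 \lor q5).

24

Initial set: {(((q1 \to q4) \land ((q3 \to q4) \land q4)) \lor (q5 \lor q5))}.
(((q1 \to q4) \land ((q3 \to q4) \land q4)) \lor (q5 \lor q5)): β-rule — branch into ((q1 \to q4) \land ((q3 \to q4) \land q4))  //  (q5 \lor q5).
  branch 1 (add ((q1 \to q4) \land ((q3 \to q4) \land q4))):
    ((q1 \to q4) \land ((q3 \to q4) \land q4)): α-rule — add (q1 \to q4), ((q3 \to q4) \land q4).
    ((q3 \to q4) \land q4): α-rule — add (q3 \to q4), q4.
    (q1 \to q4): β-rule — branch into \lnot q1  //  q4.
      branch 1.1 (add \lnot q1):
        (q3 \to q4): β-rule — branch into \lnot q3  //  q4.
          branch 1.1.1 (add \lnot q3):
            ○ open, literals {q1=false, q3=false, q4=true}.
          branch 1.1.2 (add q4):
            ○ open, literals {q1=false, q4=true}.
      branch 1.2 (add q4):
        (q3 \to q4): β-rule — branch into \lnot q3  //  q4.
          branch 1.2.1 (add \lnot q3):
            ○ open, literals {q3=false, q4=true}.
          branch 1.2.2 (add q4):
            ○ open, literals {q4=true}.
  branch 2 (add (q5 \lor q5)):
    (q5 \lor q5): β-rule — branch into q5  //  q5.
      branch 2.1 (add q5):
        ○ open, literals {q5=true}.
      branch 2.2 (add q5):
        ○ open, literals {q5=true}.
0 branches closed, 6 open.
Each open branch fixes some atoms; the unmentioned ones are free. Counting distinct full assignments: branch {q1=false, q3=false, q4=true} (q2, q5) contributes 4 new; branch {q1=false, q4=true} (q3, q2, q5) contributes 4 new; branch {q3=false, q4=true} (q1, q2, q5) contributes 4 new; branch {q4=true} (q3, q1, q2, q5) contributes 4 new; branch {q5=true} (q3, q1, q4, q2) contributes 8 new; branch {q5=true} (q3, q1, q4, q2) contributes 0 new. Total: 24.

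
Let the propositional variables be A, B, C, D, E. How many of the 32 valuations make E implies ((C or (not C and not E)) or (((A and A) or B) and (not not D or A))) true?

Initial set: {(E implies ((C or (not C and not E)) or (((A and A) or B) and (not not D or A))))}.
(E implies ((C or (not C and not E)) or (((A and A) or B) and (not not D or A)))): β-rule — branch into not E  //  ((C or (not C and not E)) or (((A and A) or B) and (not not D or A))).
  branch 1 (add not E):
    ○ open, literals {E=F}.
  branch 2 (add ((C or (not C and not E)) or (((A and A) or B) and (not not D or A)))):
    ((C or (not C and not E)) or (((A and A) or B) and (not not D or A))): β-rule — branch into (C or (not C and not E))  //  (((A and A) or B) and (not not D or A)).
      branch 2.1 (add (C or (not C and not E))):
        (C or (not C and not E)): β-rule — branch into C  //  (not C and not E).
          branch 2.1.1 (add C):
            ○ open, literals {C=T}.
          branch 2.1.2 (add (not C and not E)):
            (not C and not E): α-rule — add not C, not E.
            ○ open, literals {C=F, E=F}.
      branch 2.2 (add (((A and A) or B) and (not not D or A))):
        (((A and A) or B) and (not not D or A)): α-rule — add ((A and A) or B), (not not D or A).
        ((A and A) or B): β-rule — branch into (A and A)  //  B.
          branch 2.2.1 (add (A and A)):
            (A and A): α-rule — add A, A.
            (not not D or A): β-rule — branch into not not D  //  A.
              branch 2.2.1.1 (add not not D):
                not not D: drop double negation, giving D.
                ○ open, literals {A=T, D=T}.
              branch 2.2.1.2 (add A):
                ○ open, literals {A=T}.
          branch 2.2.2 (add B):
            (not not D or A): β-rule — branch into not not D  //  A.
              branch 2.2.2.1 (add not not D):
                not not D: drop double negation, giving D.
                ○ open, literals {B=T, D=T}.
              branch 2.2.2.2 (add A):
                ○ open, literals {A=T, B=T}.
0 branches closed, 7 open.
Each open branch fixes some atoms; the unmentioned ones are free. Counting distinct full assignments: branch {E=F} (A, B, C, D) contributes 16 new; branch {C=T} (A, B, D, E) contributes 8 new; branch {C=F, E=F} (A, B, D) contributes 0 new; branch {A=T, D=T} (B, C, E) contributes 2 new; branch {A=T} (B, C, D, E) contributes 2 new; branch {B=T, D=T} (A, C, E) contributes 1 new; branch {A=T, B=T} (C, D, E) contributes 0 new. Total: 29.

29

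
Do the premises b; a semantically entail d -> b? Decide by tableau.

Yes

Initial set: {b; a; ~(d -> b)}.
~(d -> b): α-rule — add d, ~b.
× closes — contains both b and ~b.
All 1 branch closes.
Every branch closed, so the premises entail the conclusion.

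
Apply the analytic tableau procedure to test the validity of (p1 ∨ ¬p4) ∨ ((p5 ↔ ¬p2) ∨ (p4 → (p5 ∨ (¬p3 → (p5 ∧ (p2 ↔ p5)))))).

Not valid

Assume the negation and expand:
Initial set: {F ((p1 ∨ ¬p4) ∨ ((p5 ↔ ¬p2) ∨ (p4 → (p5 ∨ (¬p3 → (p5 ∧ (p2 ↔ p5)))))))}.
F ((p1 ∨ ¬p4) ∨ ((p5 ↔ ¬p2) ∨ (p4 → (p5 ∨ (¬p3 → (p5 ∧ (p2 ↔ p5))))))): α-rule — add F (p1 ∨ ¬p4), F ((p5 ↔ ¬p2) ∨ (p4 → (p5 ∨ (¬p3 → (p5 ∧ (p2 ↔ p5)))))).
F (p1 ∨ ¬p4): α-rule — add F p1, F ¬p4.
F ((p5 ↔ ¬p2) ∨ (p4 → (p5 ∨ (¬p3 → (p5 ∧ (p2 ↔ p5)))))): α-rule — add F (p5 ↔ ¬p2), F (p4 → (p5 ∨ (¬p3 → (p5 ∧ (p2 ↔ p5))))).
F (p4 → (p5 ∨ (¬p3 → (p5 ∧ (p2 ↔ p5))))): α-rule — add T p4, F (p5 ∨ (¬p3 → (p5 ∧ (p2 ↔ p5)))).
F (p5 ∨ (¬p3 → (p5 ∧ (p2 ↔ p5)))): α-rule — add F p5, F (¬p3 → (p5 ∧ (p2 ↔ p5))).
F (¬p3 → (p5 ∧ (p2 ↔ p5))): α-rule — add T ¬p3, F (p5 ∧ (p2 ↔ p5)).
F (p5 ↔ ¬p2): β-rule — branch into T p5, F ¬p2  //  F p5, T ¬p2.
  branch 1 (add T p5, F ¬p2):
    × closes — contains both p5 and ¬p5.
  branch 2 (add F p5, T ¬p2):
    F (p5 ∧ (p2 ↔ p5)): β-rule — branch into F p5  //  F (p2 ↔ p5).
      branch 2.1 (add F p5):
        ○ open, literals {p1=false, p2=false, p3=false, p4=true, p5=false}.
      branch 2.2 (add F (p2 ↔ p5)):
        F (p2 ↔ p5): β-rule — branch into T p2, F p5  //  F p2, T p5.
          branch 2.2.1 (add T p2, F p5):
            × closes — contains both p2 and ¬p2.
          branch 2.2.2 (add F p2, T p5):
            × closes — contains both p5 and ¬p5.
3 branches closed, 1 open.
An open branch gives a countermodel: p1=false, p2=false, p3=false, p4=true, p5=false (unmentioned atoms arbitrary); under it the original formula is false.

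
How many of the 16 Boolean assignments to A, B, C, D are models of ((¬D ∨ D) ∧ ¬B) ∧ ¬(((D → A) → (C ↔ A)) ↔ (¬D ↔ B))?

Initial set: {(((¬D ∨ D) ∧ ¬B) ∧ ¬(((D → A) → (C ↔ A)) ↔ (¬D ↔ B)))}.
(((¬D ∨ D) ∧ ¬B) ∧ ¬(((D → A) → (C ↔ A)) ↔ (¬D ↔ B))): α-rule — add ((¬D ∨ D) ∧ ¬B), ¬(((D → A) → (C ↔ A)) ↔ (¬D ↔ B)).
((¬D ∨ D) ∧ ¬B): α-rule — add (¬D ∨ D), ¬B.
¬(((D → A) → (C ↔ A)) ↔ (¬D ↔ B)): β-rule — branch into ((D → A) → (C ↔ A)), ¬(¬D ↔ B)  //  ¬((D → A) → (C ↔ A)), (¬D ↔ B).
  branch 1 (add ((D → A) → (C ↔ A)), ¬(¬D ↔ B)):
    (¬D ∨ D): β-rule — branch into ¬D  //  D.
      branch 1.1 (add ¬D):
        ((D → A) → (C ↔ A)): β-rule — branch into ¬(D → A)  //  (C ↔ A).
          branch 1.1.1 (add ¬(D → A)):
            ¬(D → A): α-rule — add D, ¬A.
            × closes — contains both D and ¬D.
          branch 1.1.2 (add (C ↔ A)):
            ¬(¬D ↔ B): β-rule — branch into ¬D, ¬B  //  ¬¬D, B.
              branch 1.1.2.1 (add ¬D, ¬B):
                (C ↔ A): β-rule — branch into C, A  //  ¬C, ¬A.
                  branch 1.1.2.1.1 (add C, A):
                    ○ open, literals {A=T, B=F, C=T, D=F}.
                  branch 1.1.2.1.2 (add ¬C, ¬A):
                    ○ open, literals {A=F, B=F, C=F, D=F}.
              branch 1.1.2.2 (add ¬¬D, B):
                × closes — contains both D and ¬D.
      branch 1.2 (add D):
        ((D → A) → (C ↔ A)): β-rule — branch into ¬(D → A)  //  (C ↔ A).
          branch 1.2.1 (add ¬(D → A)):
            ¬(D → A): α-rule — add D, ¬A.
            ¬(¬D ↔ B): β-rule — branch into ¬D, ¬B  //  ¬¬D, B.
              branch 1.2.1.1 (add ¬D, ¬B):
                × closes — contains both D and ¬D.
              branch 1.2.1.2 (add ¬¬D, B):
                × closes — contains both B and ¬B.
          branch 1.2.2 (add (C ↔ A)):
            ¬(¬D ↔ B): β-rule — branch into ¬D, ¬B  //  ¬¬D, B.
              branch 1.2.2.1 (add ¬D, ¬B):
                × closes — contains both D and ¬D.
              branch 1.2.2.2 (add ¬¬D, B):
                × closes — contains both B and ¬B.
  branch 2 (add ¬((D → A) → (C ↔ A)), (¬D ↔ B)):
    ¬((D → A) → (C ↔ A)): α-rule — add (D → A), ¬(C ↔ A).
    (¬D ∨ D): β-rule — branch into ¬D  //  D.
      branch 2.1 (add ¬D):
        (¬D ↔ B): β-rule — branch into ¬D, B  //  ¬¬D, ¬B.
          branch 2.1.1 (add ¬D, B):
            × closes — contains both B and ¬B.
          branch 2.1.2 (add ¬¬D, ¬B):
            × closes — contains both D and ¬D.
      branch 2.2 (add D):
        (¬D ↔ B): β-rule — branch into ¬D, B  //  ¬¬D, ¬B.
          branch 2.2.1 (add ¬D, B):
            × closes — contains both D and ¬D.
          branch 2.2.2 (add ¬¬D, ¬B):
            (D → A): β-rule — branch into ¬D  //  A.
              branch 2.2.2.1 (add ¬D):
                × closes — contains both D and ¬D.
              branch 2.2.2.2 (add A):
                ¬(C ↔ A): β-rule — branch into C, ¬A  //  ¬C, A.
                  branch 2.2.2.2.1 (add C, ¬A):
                    × closes — contains both A and ¬A.
                  branch 2.2.2.2.2 (add ¬C, A):
                    ○ open, literals {A=T, B=F, C=F, D=T}.
11 branches closed, 3 open.
Each open branch fixes some atoms; the unmentioned ones are free. Counting distinct full assignments: branch {A=T, B=F, C=T, D=F} (none free) contributes 1 new; branch {A=F, B=F, C=F, D=F} (none free) contributes 1 new; branch {A=T, B=F, C=F, D=T} (none free) contributes 1 new. Total: 3.

3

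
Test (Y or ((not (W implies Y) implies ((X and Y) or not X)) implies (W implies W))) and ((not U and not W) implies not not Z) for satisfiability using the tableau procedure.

Satisfiable

Initial set: {((Y or ((not (W implies Y) implies ((X and Y) or not X)) implies (W implies W))) and ((not U and not W) implies not not Z))}.
((Y or ((not (W implies Y) implies ((X and Y) or not X)) implies (W implies W))) and ((not U and not W) implies not not Z)): α-rule — add (Y or ((not (W implies Y) implies ((X and Y) or not X)) implies (W implies W))), ((not U and not W) implies not not Z).
(Y or ((not (W implies Y) implies ((X and Y) or not X)) implies (W implies W))): β-rule — branch into Y  //  ((not (W implies Y) implies ((X and Y) or not X)) implies (W implies W)).
  branch 1 (add Y):
    ((not U and not W) implies not not Z): β-rule — branch into not (not U and not W)  //  not not Z.
      branch 1.1 (add not (not U and not W)):
        not (not U and not W): β-rule — branch into not not U  //  not not W.
          branch 1.1.1 (add not not U):
            ○ open, literals {U=T, Y=T}.
          branch 1.1.2 (add not not W):
            ○ open, literals {W=T, Y=T}.
      branch 1.2 (add not not Z):
        not not Z: drop double negation, giving Z.
        ○ open, literals {Y=T, Z=T}.
  branch 2 (add ((not (W implies Y) implies ((X and Y) or not X)) implies (W implies W))):
    ((not U and not W) implies not not Z): β-rule — branch into not (not U and not W)  //  not not Z.
      branch 2.1 (add not (not U and not W)):
        ((not (W implies Y) implies ((X and Y) or not X)) implies (W implies W)): β-rule — branch into not (not (W implies Y) implies ((X and Y) or not X))  //  (W implies W).
          branch 2.1.1 (add not (not (W implies Y) implies ((X and Y) or not X))):
            not (not (W implies Y) implies ((X and Y) or not X)): α-rule — add not (W implies Y), not ((X and Y) or not X).
            not (W implies Y): α-rule — add W, not Y.
            not ((X and Y) or not X): α-rule — add not (X and Y), not not X.
            not (not U and not W): β-rule — branch into not not U  //  not not W.
              branch 2.1.1.1 (add not not U):
                not (X and Y): β-rule — branch into not X  //  not Y.
                  branch 2.1.1.1.1 (add not X):
                    × closes — contains both X and not X.
                  branch 2.1.1.1.2 (add not Y):
                    ○ open, literals {U=T, W=T, X=T, Y=F}.
              branch 2.1.1.2 (add not not W):
                not (X and Y): β-rule — branch into not X  //  not Y.
                  branch 2.1.1.2.1 (add not X):
                    × closes — contains both X and not X.
                  branch 2.1.1.2.2 (add not Y):
                    ○ open, literals {W=T, X=T, Y=F}.
          branch 2.1.2 (add (W implies W)):
            not (not U and not W): β-rule — branch into not not U  //  not not W.
              branch 2.1.2.1 (add not not U):
                (W implies W): β-rule — branch into not W  //  W.
                  branch 2.1.2.1.1 (add not W):
                    ○ open, literals {U=T, W=F}.
                  branch 2.1.2.1.2 (add W):
                    ○ open, literals {U=T, W=T}.
              branch 2.1.2.2 (add not not W):
                (W implies W): β-rule — branch into not W  //  W.
                  branch 2.1.2.2.1 (add not W):
                    × closes — contains both W and not W.
                  branch 2.1.2.2.2 (add W):
                    ○ open, literals {W=T}.
      branch 2.2 (add not not Z):
        not not Z: drop double negation, giving Z.
        ((not (W implies Y) implies ((X and Y) or not X)) implies (W implies W)): β-rule — branch into not (not (W implies Y) implies ((X and Y) or not X))  //  (W implies W).
          branch 2.2.1 (add not (not (W implies Y) implies ((X and Y) or not X))):
            not (not (W implies Y) implies ((X and Y) or not X)): α-rule — add not (W implies Y), not ((X and Y) or not X).
            not (W implies Y): α-rule — add W, not Y.
            not ((X and Y) or not X): α-rule — add not (X and Y), not not X.
            not (X and Y): β-rule — branch into not X  //  not Y.
              branch 2.2.1.1 (add not X):
                × closes — contains both X and not X.
              branch 2.2.1.2 (add not Y):
                ○ open, literals {W=T, X=T, Y=F, Z=T}.
          branch 2.2.2 (add (W implies W)):
            (W implies W): β-rule — branch into not W  //  W.
              branch 2.2.2.1 (add not W):
                ○ open, literals {W=F, Z=T}.
              branch 2.2.2.2 (add W):
                ○ open, literals {W=T, Z=T}.
4 branches closed, 11 open.
An open branch gives a satisfying assignment: U=T, Y=T.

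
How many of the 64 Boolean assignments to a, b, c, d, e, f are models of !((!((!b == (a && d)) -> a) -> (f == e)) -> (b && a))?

Initial set: {!((!((!b == (a && d)) -> a) -> (f == e)) -> (b && a))}.
!((!((!b == (a && d)) -> a) -> (f == e)) -> (b && a)): α-rule — add (!((!b == (a && d)) -> a) -> (f == e)), !(b && a).
(!((!b == (a && d)) -> a) -> (f == e)): β-rule — branch into !!((!b == (a && d)) -> a)  //  (f == e).
  branch 1 (add !!((!b == (a && d)) -> a)):
    !(b && a): β-rule — branch into !b  //  !a.
      branch 1.1 (add !b):
        !!((!b == (a && d)) -> a): β-rule — branch into !(!b == (a && d))  //  a.
          branch 1.1.1 (add !(!b == (a && d))):
            !(!b == (a && d)): β-rule — branch into !b, !(a && d)  //  !!b, (a && d).
              branch 1.1.1.1 (add !b, !(a && d)):
                !(a && d): β-rule — branch into !a  //  !d.
                  branch 1.1.1.1.1 (add !a):
                    ○ open, literals {a=0, b=0}.
                  branch 1.1.1.1.2 (add !d):
                    ○ open, literals {b=0, d=0}.
              branch 1.1.1.2 (add !!b, (a && d)):
                × closes — contains both b and !b.
          branch 1.1.2 (add a):
            ○ open, literals {a=1, b=0}.
      branch 1.2 (add !a):
        !!((!b == (a && d)) -> a): β-rule — branch into !(!b == (a && d))  //  a.
          branch 1.2.1 (add !(!b == (a && d))):
            !(!b == (a && d)): β-rule — branch into !b, !(a && d)  //  !!b, (a && d).
              branch 1.2.1.1 (add !b, !(a && d)):
                !(a && d): β-rule — branch into !a  //  !d.
                  branch 1.2.1.1.1 (add !a):
                    ○ open, literals {a=0, b=0}.
                  branch 1.2.1.1.2 (add !d):
                    ○ open, literals {a=0, b=0, d=0}.
              branch 1.2.1.2 (add !!b, (a && d)):
                (a && d): α-rule — add a, d.
                × closes — contains both a and !a.
          branch 1.2.2 (add a):
            × closes — contains both a and !a.
  branch 2 (add (f == e)):
    !(b && a): β-rule — branch into !b  //  !a.
      branch 2.1 (add !b):
        (f == e): β-rule — branch into f, e  //  !f, !e.
          branch 2.1.1 (add f, e):
            ○ open, literals {b=0, e=1, f=1}.
          branch 2.1.2 (add !f, !e):
            ○ open, literals {b=0, e=0, f=0}.
      branch 2.2 (add !a):
        (f == e): β-rule — branch into f, e  //  !f, !e.
          branch 2.2.1 (add f, e):
            ○ open, literals {a=0, e=1, f=1}.
          branch 2.2.2 (add !f, !e):
            ○ open, literals {a=0, e=0, f=0}.
3 branches closed, 9 open.
Each open branch fixes some atoms; the unmentioned ones are free. Counting distinct full assignments: branch {a=0, b=0} (c, d, e, f) contributes 16 new; branch {b=0, d=0} (a, c, e, f) contributes 8 new; branch {a=1, b=0} (c, d, e, f) contributes 8 new; branch {a=0, b=0} (c, d, e, f) contributes 0 new; branch {a=0, b=0, d=0} (c, e, f) contributes 0 new; branch {b=0, e=1, f=1} (a, c, d) contributes 0 new; branch {b=0, e=0, f=0} (a, c, d) contributes 0 new; branch {a=0, e=1, f=1} (b, c, d) contributes 4 new; branch {a=0, e=0, f=0} (b, c, d) contributes 4 new. Total: 40.

40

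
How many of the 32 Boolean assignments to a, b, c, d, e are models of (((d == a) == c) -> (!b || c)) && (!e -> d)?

21

Initial set: {((((d == a) == c) -> (!b || c)) && (!e -> d))}.
((((d == a) == c) -> (!b || c)) && (!e -> d)): α-rule — add (((d == a) == c) -> (!b || c)), (!e -> d).
(((d == a) == c) -> (!b || c)): β-rule — branch into !((d == a) == c)  //  (!b || c).
  branch 1 (add !((d == a) == c)):
    (!e -> d): β-rule — branch into !!e  //  d.
      branch 1.1 (add !!e):
        !((d == a) == c): β-rule — branch into (d == a), !c  //  !(d == a), c.
          branch 1.1.1 (add (d == a), !c):
            (d == a): β-rule — branch into d, a  //  !d, !a.
              branch 1.1.1.1 (add d, a):
                ○ open, literals {a=true, c=false, d=true, e=true}.
              branch 1.1.1.2 (add !d, !a):
                ○ open, literals {a=false, c=false, d=false, e=true}.
          branch 1.1.2 (add !(d == a), c):
            !(d == a): β-rule — branch into d, !a  //  !d, a.
              branch 1.1.2.1 (add d, !a):
                ○ open, literals {a=false, c=true, d=true, e=true}.
              branch 1.1.2.2 (add !d, a):
                ○ open, literals {a=true, c=true, d=false, e=true}.
      branch 1.2 (add d):
        !((d == a) == c): β-rule — branch into (d == a), !c  //  !(d == a), c.
          branch 1.2.1 (add (d == a), !c):
            (d == a): β-rule — branch into d, a  //  !d, !a.
              branch 1.2.1.1 (add d, a):
                ○ open, literals {a=true, c=false, d=true}.
              branch 1.2.1.2 (add !d, !a):
                × closes — contains both d and !d.
          branch 1.2.2 (add !(d == a), c):
            !(d == a): β-rule — branch into d, !a  //  !d, a.
              branch 1.2.2.1 (add d, !a):
                ○ open, literals {a=false, c=true, d=true}.
              branch 1.2.2.2 (add !d, a):
                × closes — contains both d and !d.
  branch 2 (add (!b || c)):
    (!e -> d): β-rule — branch into !!e  //  d.
      branch 2.1 (add !!e):
        (!b || c): β-rule — branch into !b  //  c.
          branch 2.1.1 (add !b):
            ○ open, literals {b=false, e=true}.
          branch 2.1.2 (add c):
            ○ open, literals {c=true, e=true}.
      branch 2.2 (add d):
        (!b || c): β-rule — branch into !b  //  c.
          branch 2.2.1 (add !b):
            ○ open, literals {b=false, d=true}.
          branch 2.2.2 (add c):
            ○ open, literals {c=true, d=true}.
2 branches closed, 10 open.
Each open branch fixes some atoms; the unmentioned ones are free. Counting distinct full assignments: branch {a=true, c=false, d=true, e=true} (b) contributes 2 new; branch {a=false, c=false, d=false, e=true} (b) contributes 2 new; branch {a=false, c=true, d=true, e=true} (b) contributes 2 new; branch {a=true, c=true, d=false, e=true} (b) contributes 2 new; branch {a=true, c=false, d=true} (b, e) contributes 2 new; branch {a=false, c=true, d=true} (b, e) contributes 2 new; branch {b=false, e=true} (a, c, d) contributes 4 new; branch {c=true, e=true} (a, b, d) contributes 2 new; branch {b=false, d=true} (a, c, e) contributes 2 new; branch {c=true, d=true} (a, b, e) contributes 1 new. Total: 21.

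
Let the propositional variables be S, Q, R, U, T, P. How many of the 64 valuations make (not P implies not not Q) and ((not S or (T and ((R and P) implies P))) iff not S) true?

36

Initial set: {((not P implies not not Q) and ((not S or (T and ((R and P) implies P))) iff not S))}.
((not P implies not not Q) and ((not S or (T and ((R and P) implies P))) iff not S)): α-rule — add (not P implies not not Q), ((not S or (T and ((R and P) implies P))) iff not S).
(not P implies not not Q): β-rule — branch into not not P  //  not not Q.
  branch 1 (add not not P):
    ((not S or (T and ((R and P) implies P))) iff not S): β-rule — branch into (not S or (T and ((R and P) implies P))), not S  //  not (not S or (T and ((R and P) implies P))), not not S.
      branch 1.1 (add (not S or (T and ((R and P) implies P))), not S):
        (not S or (T and ((R and P) implies P))): β-rule — branch into not S  //  (T and ((R and P) implies P)).
          branch 1.1.1 (add not S):
            ○ open, literals {P=T, S=F}.
          branch 1.1.2 (add (T and ((R and P) implies P))):
            (T and ((R and P) implies P)): α-rule — add T, ((R and P) implies P).
            ((R and P) implies P): β-rule — branch into not (R and P)  //  P.
              branch 1.1.2.1 (add not (R and P)):
                not (R and P): β-rule — branch into not R  //  not P.
                  branch 1.1.2.1.1 (add not R):
                    ○ open, literals {P=T, R=F, S=F, T=T}.
                  branch 1.1.2.1.2 (add not P):
                    × closes — contains both P and not P.
              branch 1.1.2.2 (add P):
                ○ open, literals {P=T, S=F, T=T}.
      branch 1.2 (add not (not S or (T and ((R and P) implies P))), not not S):
        not (not S or (T and ((R and P) implies P))): α-rule — add not not S, not (T and ((R and P) implies P)).
        not (T and ((R and P) implies P)): β-rule — branch into not T  //  not ((R and P) implies P).
          branch 1.2.1 (add not T):
            ○ open, literals {P=T, S=T, T=F}.
          branch 1.2.2 (add not ((R and P) implies P)):
            not ((R and P) implies P): α-rule — add (R and P), not P.
            × closes — contains both P and not P.
  branch 2 (add not not Q):
    not not Q: drop double negation, giving Q.
    ((not S or (T and ((R and P) implies P))) iff not S): β-rule — branch into (not S or (T and ((R and P) implies P))), not S  //  not (not S or (T and ((R and P) implies P))), not not S.
      branch 2.1 (add (not S or (T and ((R and P) implies P))), not S):
        (not S or (T and ((R and P) implies P))): β-rule — branch into not S  //  (T and ((R and P) implies P)).
          branch 2.1.1 (add not S):
            ○ open, literals {Q=T, S=F}.
          branch 2.1.2 (add (T and ((R and P) implies P))):
            (T and ((R and P) implies P)): α-rule — add T, ((R and P) implies P).
            ((R and P) implies P): β-rule — branch into not (R and P)  //  P.
              branch 2.1.2.1 (add not (R and P)):
                not (R and P): β-rule — branch into not R  //  not P.
                  branch 2.1.2.1.1 (add not R):
                    ○ open, literals {Q=T, R=F, S=F, T=T}.
                  branch 2.1.2.1.2 (add not P):
                    ○ open, literals {P=F, Q=T, S=F, T=T}.
              branch 2.1.2.2 (add P):
                ○ open, literals {P=T, Q=T, S=F, T=T}.
      branch 2.2 (add not (not S or (T and ((R and P) implies P))), not not S):
        not (not S or (T and ((R and P) implies P))): α-rule — add not not S, not (T and ((R and P) implies P)).
        not (T and ((R and P) implies P)): β-rule — branch into not T  //  not ((R and P) implies P).
          branch 2.2.1 (add not T):
            ○ open, literals {Q=T, S=T, T=F}.
          branch 2.2.2 (add not ((R and P) implies P)):
            not ((R and P) implies P): α-rule — add (R and P), not P.
            (R and P): α-rule — add R, P.
            × closes — contains both P and not P.
3 branches closed, 9 open.
Each open branch fixes some atoms; the unmentioned ones are free. Counting distinct full assignments: branch {P=T, S=F} (Q, R, U, T) contributes 16 new; branch {P=T, R=F, S=F, T=T} (Q, U) contributes 0 new; branch {P=T, S=F, T=T} (Q, R, U) contributes 0 new; branch {P=T, S=T, T=F} (Q, R, U) contributes 8 new; branch {Q=T, S=F} (R, U, T, P) contributes 8 new; branch {Q=T, R=F, S=F, T=T} (U, P) contributes 0 new; branch {P=F, Q=T, S=F, T=T} (R, U) contributes 0 new; branch {P=T, Q=T, S=F, T=T} (R, U) contributes 0 new; branch {Q=T, S=T, T=F} (R, U, P) contributes 4 new. Total: 36.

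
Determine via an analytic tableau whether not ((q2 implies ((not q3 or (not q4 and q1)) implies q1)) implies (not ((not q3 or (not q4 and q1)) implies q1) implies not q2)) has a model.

Unsatisfiable

Initial set: {not ((q2 implies ((not q3 or (not q4 and q1)) implies q1)) implies (not ((not q3 or (not q4 and q1)) implies q1) implies not q2))}.
not ((q2 implies ((not q3 or (not q4 and q1)) implies q1)) implies (not ((not q3 or (not q4 and q1)) implies q1) implies not q2)): α-rule — add (q2 implies ((not q3 or (not q4 and q1)) implies q1)), not (not ((not q3 or (not q4 and q1)) implies q1) implies not q2).
not (not ((not q3 or (not q4 and q1)) implies q1) implies not q2): α-rule — add not ((not q3 or (not q4 and q1)) implies q1), not not q2.
not ((not q3 or (not q4 and q1)) implies q1): α-rule — add (not q3 or (not q4 and q1)), not q1.
(q2 implies ((not q3 or (not q4 and q1)) implies q1)): β-rule — branch into not q2  //  ((not q3 or (not q4 and q1)) implies q1).
  branch 1 (add not q2):
    × closes — contains both q2 and not q2.
  branch 2 (add ((not q3 or (not q4 and q1)) implies q1)):
    (not q3 or (not q4 and q1)): β-rule — branch into not q3  //  (not q4 and q1).
      branch 2.1 (add not q3):
        ((not q3 or (not q4 and q1)) implies q1): β-rule — branch into not (not q3 or (not q4 and q1))  //  q1.
          branch 2.1.1 (add not (not q3 or (not q4 and q1))):
            not (not q3 or (not q4 and q1)): α-rule — add not not q3, not (not q4 and q1).
            × closes — contains both q3 and not q3.
          branch 2.1.2 (add q1):
            × closes — contains both q1 and not q1.
      branch 2.2 (add (not q4 and q1)):
        (not q4 and q1): α-rule — add not q4, q1.
        × closes — contains both q1 and not q1.
All 4 branches close.
Every branch closed; the formula is unsatisfiable.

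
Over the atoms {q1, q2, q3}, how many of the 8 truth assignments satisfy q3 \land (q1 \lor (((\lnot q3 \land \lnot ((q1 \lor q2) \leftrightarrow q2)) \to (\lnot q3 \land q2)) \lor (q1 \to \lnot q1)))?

4

Initial set: {(q3 \land (q1 \lor (((\lnot q3 \land \lnot ((q1 \lor q2) \leftrightarrow q2)) \to (\lnot q3 \land q2)) \lor (q1 \to \lnot q1))))}.
(q3 \land (q1 \lor (((\lnot q3 \land \lnot ((q1 \lor q2) \leftrightarrow q2)) \to (\lnot q3 \land q2)) \lor (q1 \to \lnot q1)))): α-rule — add q3, (q1 \lor (((\lnot q3 \land \lnot ((q1 \lor q2) \leftrightarrow q2)) \to (\lnot q3 \land q2)) \lor (q1 \to \lnot q1))).
(q1 \lor (((\lnot q3 \land \lnot ((q1 \lor q2) \leftrightarrow q2)) \to (\lnot q3 \land q2)) \lor (q1 \to \lnot q1))): β-rule — branch into q1  //  (((\lnot q3 \land \lnot ((q1 \lor q2) \leftrightarrow q2)) \to (\lnot q3 \land q2)) \lor (q1 \to \lnot q1)).
  branch 1 (add q1):
    ○ open, literals {q1=1, q3=1}.
  branch 2 (add (((\lnot q3 \land \lnot ((q1 \lor q2) \leftrightarrow q2)) \to (\lnot q3 \land q2)) \lor (q1 \to \lnot q1))):
    (((\lnot q3 \land \lnot ((q1 \lor q2) \leftrightarrow q2)) \to (\lnot q3 \land q2)) \lor (q1 \to \lnot q1)): β-rule — branch into ((\lnot q3 \land \lnot ((q1 \lor q2) \leftrightarrow q2)) \to (\lnot q3 \land q2))  //  (q1 \to \lnot q1).
      branch 2.1 (add ((\lnot q3 \land \lnot ((q1 \lor q2) \leftrightarrow q2)) \to (\lnot q3 \land q2))):
        ((\lnot q3 \land \lnot ((q1 \lor q2) \leftrightarrow q2)) \to (\lnot q3 \land q2)): β-rule — branch into \lnot (\lnot q3 \land \lnot ((q1 \lor q2) \leftrightarrow q2))  //  (\lnot q3 \land q2).
          branch 2.1.1 (add \lnot (\lnot q3 \land \lnot ((q1 \lor q2) \leftrightarrow q2))):
            \lnot (\lnot q3 \land \lnot ((q1 \lor q2) \leftrightarrow q2)): β-rule — branch into \lnot \lnot q3  //  \lnot \lnot ((q1 \lor q2) \leftrightarrow q2).
              branch 2.1.1.1 (add \lnot \lnot q3):
                ○ open, literals {q3=1}.
              branch 2.1.1.2 (add \lnot \lnot ((q1 \lor q2) \leftrightarrow q2)):
                \lnot \lnot ((q1 \lor q2) \leftrightarrow q2): β-rule — branch into (q1 \lor q2), q2  //  \lnot (q1 \lor q2), \lnot q2.
                  branch 2.1.1.2.1 (add (q1 \lor q2), q2):
                    (q1 \lor q2): β-rule — branch into q1  //  q2.
                      branch 2.1.1.2.1.1 (add q1):
                        ○ open, literals {q1=1, q2=1, q3=1}.
                      branch 2.1.1.2.1.2 (add q2):
                        ○ open, literals {q2=1, q3=1}.
                  branch 2.1.1.2.2 (add \lnot (q1 \lor q2), \lnot q2):
                    \lnot (q1 \lor q2): α-rule — add \lnot q1, \lnot q2.
                    ○ open, literals {q1=0, q2=0, q3=1}.
          branch 2.1.2 (add (\lnot q3 \land q2)):
            (\lnot q3 \land q2): α-rule — add \lnot q3, q2.
            × closes — contains both q3 and \lnot q3.
      branch 2.2 (add (q1 \to \lnot q1)):
        (q1 \to \lnot q1): β-rule — branch into \lnot q1  //  \lnot q1.
          branch 2.2.1 (add \lnot q1):
            ○ open, literals {q1=0, q3=1}.
          branch 2.2.2 (add \lnot q1):
            ○ open, literals {q1=0, q3=1}.
1 branch closed, 7 open.
Each open branch fixes some atoms; the unmentioned ones are free. Counting distinct full assignments: branch {q1=1, q3=1} (q2) contributes 2 new; branch {q3=1} (q1, q2) contributes 2 new; branch {q1=1, q2=1, q3=1} (none free) contributes 0 new; branch {q2=1, q3=1} (q1) contributes 0 new; branch {q1=0, q2=0, q3=1} (none free) contributes 0 new; branch {q1=0, q3=1} (q2) contributes 0 new; branch {q1=0, q3=1} (q2) contributes 0 new. Total: 4.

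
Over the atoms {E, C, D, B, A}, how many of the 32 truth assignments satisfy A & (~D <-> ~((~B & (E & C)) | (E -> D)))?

Initial set: {T (A & (~D <-> ~((~B & (E & C)) | (E -> D))))}.
T (A & (~D <-> ~((~B & (E & C)) | (E -> D)))): α-rule — add T A, T (~D <-> ~((~B & (E & C)) | (E -> D))).
T (~D <-> ~((~B & (E & C)) | (E -> D))): β-rule — branch into T ~D, T ~((~B & (E & C)) | (E -> D))  //  F ~D, F ~((~B & (E & C)) | (E -> D)).
  branch 1 (add T ~D, T ~((~B & (E & C)) | (E -> D))):
    T ~((~B & (E & C)) | (E -> D)): α-rule — add F (~B & (E & C)), F (E -> D).
    F (E -> D): α-rule — add T E, F D.
    F (~B & (E & C)): β-rule — branch into F ~B  //  F (E & C).
      branch 1.1 (add F ~B):
        ○ open, literals {A=true, B=true, D=false, E=true}.
      branch 1.2 (add F (E & C)):
        F (E & C): β-rule — branch into F E  //  F C.
          branch 1.2.1 (add F E):
            × closes — contains both E and ~E.
          branch 1.2.2 (add F C):
            ○ open, literals {A=true, C=false, D=false, E=true}.
  branch 2 (add F ~D, F ~((~B & (E & C)) | (E -> D))):
    F ~((~B & (E & C)) | (E -> D)): β-rule — branch into T (~B & (E & C))  //  T (E -> D).
      branch 2.1 (add T (~B & (E & C))):
        T (~B & (E & C)): α-rule — add T ~B, T (E & C).
        T (E & C): α-rule — add T E, T C.
        ○ open, literals {A=true, B=false, C=true, D=true, E=true}.
      branch 2.2 (add T (E -> D)):
        T (E -> D): β-rule — branch into F E  //  T D.
          branch 2.2.1 (add F E):
            ○ open, literals {A=true, D=true, E=false}.
          branch 2.2.2 (add T D):
            ○ open, literals {A=true, D=true}.
1 branch closed, 5 open.
Each open branch fixes some atoms; the unmentioned ones are free. Counting distinct full assignments: branch {A=true, B=true, D=false, E=true} (C) contributes 2 new; branch {A=true, C=false, D=false, E=true} (B) contributes 1 new; branch {A=true, B=false, C=true, D=true, E=true} (none free) contributes 1 new; branch {A=true, D=true, E=false} (C, B) contributes 4 new; branch {A=true, D=true} (E, C, B) contributes 3 new. Total: 11.

11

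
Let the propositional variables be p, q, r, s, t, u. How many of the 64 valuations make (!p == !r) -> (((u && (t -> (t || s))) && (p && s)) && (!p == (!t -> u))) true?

Initial set: {((!p == !r) -> (((u && (t -> (t || s))) && (p && s)) && (!p == (!t -> u))))}.
((!p == !r) -> (((u && (t -> (t || s))) && (p && s)) && (!p == (!t -> u)))): β-rule — branch into !(!p == !r)  //  (((u && (t -> (t || s))) && (p && s)) && (!p == (!t -> u))).
  branch 1 (add !(!p == !r)):
    !(!p == !r): β-rule — branch into !p, !!r  //  !!p, !r.
      branch 1.1 (add !p, !!r):
        ○ open, literals {p=false, r=true}.
      branch 1.2 (add !!p, !r):
        ○ open, literals {p=true, r=false}.
  branch 2 (add (((u && (t -> (t || s))) && (p && s)) && (!p == (!t -> u)))):
    (((u && (t -> (t || s))) && (p && s)) && (!p == (!t -> u))): α-rule — add ((u && (t -> (t || s))) && (p && s)), (!p == (!t -> u)).
    ((u && (t -> (t || s))) && (p && s)): α-rule — add (u && (t -> (t || s))), (p && s).
    (u && (t -> (t || s))): α-rule — add u, (t -> (t || s)).
    (p && s): α-rule — add p, s.
    (!p == (!t -> u)): β-rule — branch into !p, (!t -> u)  //  !!p, !(!t -> u).
      branch 2.1 (add !p, (!t -> u)):
        × closes — contains both p and !p.
      branch 2.2 (add !!p, !(!t -> u)):
        !(!t -> u): α-rule — add !t, !u.
        × closes — contains both u and !u.
2 branches closed, 2 open.
Each open branch fixes some atoms; the unmentioned ones are free. Counting distinct full assignments: branch {p=false, r=true} (q, s, t, u) contributes 16 new; branch {p=true, r=false} (q, s, t, u) contributes 16 new. Total: 32.

32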